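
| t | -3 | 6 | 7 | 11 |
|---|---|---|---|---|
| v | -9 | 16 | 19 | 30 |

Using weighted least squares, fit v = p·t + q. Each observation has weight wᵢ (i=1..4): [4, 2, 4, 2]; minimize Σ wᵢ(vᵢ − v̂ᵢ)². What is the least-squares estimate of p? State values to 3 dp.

p = 2.790

Forming AᵀWA = [[546, 50]; [50, 12]] and AᵀWv = [1492, 132]ᵀ gives AᵀWA·[p, q]ᵀ = AᵀWv.
Δ = 546·12 − 50² = 4052.
p = (1492·12 − 50·132)/4052 = 2826/1013; q = (546·132 − 50·1492)/4052 = -632/1013.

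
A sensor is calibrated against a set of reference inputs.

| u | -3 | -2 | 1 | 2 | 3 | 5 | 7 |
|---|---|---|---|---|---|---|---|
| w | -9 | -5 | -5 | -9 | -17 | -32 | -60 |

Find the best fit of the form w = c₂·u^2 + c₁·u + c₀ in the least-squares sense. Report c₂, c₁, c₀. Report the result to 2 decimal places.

Compute the Gram sums: Σu^2·u^2 = 3221, Σu^2·u = 469, Σu^2 = 101, Σu·u = 101, Σu = 13, Σ1 = 7.
Right-hand side: Σu^2·w = -4035, Σu·w = -617, Σw = -137.
Inverting the 3×3 Gram matrix, [c₂, c₁, c₀]ᵀ = [-14039/14088, -15053/14088, -3767/1174]ᵀ.

c₂ = -1.00, c₁ = -1.07, c₀ = -3.21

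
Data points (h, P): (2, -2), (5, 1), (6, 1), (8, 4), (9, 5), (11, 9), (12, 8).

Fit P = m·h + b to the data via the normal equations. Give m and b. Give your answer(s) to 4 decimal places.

The normal equations are: 475·m + 53·b = 279;  53·m + 7·b = 26.
(Σh·h = 475, Σh = 53, Σ1 = 7, Σh·P = 279, ΣP = 26.)
Δ = 475·7 − 53² = 516.
m = (279·7 − 53·26)/516 = 575/516; b = (475·26 − 53·279)/516 = -2437/516.

m = 1.1143, b = -4.7229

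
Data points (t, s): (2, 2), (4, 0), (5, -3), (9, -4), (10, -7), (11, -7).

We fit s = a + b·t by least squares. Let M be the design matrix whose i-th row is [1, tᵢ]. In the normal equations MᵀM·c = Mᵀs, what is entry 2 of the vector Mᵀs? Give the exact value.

-194

Entry 2 ↔ basis t, so (Mᵀs)_{2} = Σᵢ (t)·sᵢ = (2)·(2) + (4)·(0) + (5)·(-3) + (9)·(-4) + (10)·(-7) + (11)·(-7) = -194.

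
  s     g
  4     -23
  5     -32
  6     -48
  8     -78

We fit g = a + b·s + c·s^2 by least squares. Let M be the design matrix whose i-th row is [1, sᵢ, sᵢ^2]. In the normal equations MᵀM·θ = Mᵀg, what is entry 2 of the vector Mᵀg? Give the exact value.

-1164

Entry 2 ↔ basis s, so (Mᵀg)_{2} = Σᵢ (s)·gᵢ = (4)·(-23) + (5)·(-32) + (6)·(-48) + (8)·(-78) = -1164.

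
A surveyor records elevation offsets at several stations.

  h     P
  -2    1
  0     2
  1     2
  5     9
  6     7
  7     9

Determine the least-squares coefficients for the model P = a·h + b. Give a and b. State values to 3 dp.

a = 0.973, b = 2.244

Normal-equation sums: Σh·h = 115, Σh = 17, Σ1 = 6.
Moment sums: Σh·P = 150, ΣP = 30.
Δ = 115·6 − 17² = 401.
a = (150·6 − 17·30)/401 = 390/401; b = (115·30 − 17·150)/401 = 900/401.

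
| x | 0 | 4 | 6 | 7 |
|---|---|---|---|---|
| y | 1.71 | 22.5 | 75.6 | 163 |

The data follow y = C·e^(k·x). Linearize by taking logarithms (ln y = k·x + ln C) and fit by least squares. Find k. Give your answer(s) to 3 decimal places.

k = 0.644

Let Y = ln y. Fitting Y = k·x + ln C by least squares:
Σx = 17.0000, Σ(x)² = 101.0000, Σln y = 13.0692, Σx·ln y = 74.0631.
Equations: 101.0000·k + 17.0000·ln C = 74.0631;  17.0000·k + 4·ln C = 13.0692.
Δ = 101.0000·4 − (17.0000)² = 115.0000; k = (74.0631·4 − 17.0000·13.0692)/115.0000 = 0.64414, ln C = (101.0000·13.0692 − 17.0000·74.0631)/115.0000 = 0.52973.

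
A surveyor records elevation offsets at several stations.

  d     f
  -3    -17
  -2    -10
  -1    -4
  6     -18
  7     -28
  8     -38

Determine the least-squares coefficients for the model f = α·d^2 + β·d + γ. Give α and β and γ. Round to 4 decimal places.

Entries of AᵀA: Σd^2·d^2 = 7891, Σd^2·d = 1035, Σd^2 = 163, Σd·d = 163, Σd = 15, Σ1 = 6.
For Aᵀf: Σd^2·f = -4649, Σd·f = -533, Σf = -115.
So AᵀA·[α, β, γ]ᵀ = Aᵀf: [[7891, 1035, 163]; [1035, 163, 15]; [163, 15, 6]]·[α, β, γ]ᵀ = [-4649, -533, -115]ᵀ.
Solving the 3×3 system (Gaussian elimination) gives α = -223/244, β = 160061/61244, γ = -13349/15311.

α = -0.9139, β = 2.6135, γ = -0.8719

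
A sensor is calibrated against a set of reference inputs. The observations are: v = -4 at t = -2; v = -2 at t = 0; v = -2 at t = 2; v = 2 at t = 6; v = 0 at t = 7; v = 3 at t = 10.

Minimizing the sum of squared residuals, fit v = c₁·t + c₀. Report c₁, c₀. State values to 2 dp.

c₁ = 0.55, c₀ = -2.60

Normal-equation sums: Σt·t = 193, Σt = 23, Σ1 = 6.
Moment sums: Σt·v = 46, Σv = -3.
Determinant 193·6 − 23² = 629.
c₁ = (46·6 − 23·(-3))/629 = 345/629; c₀ = (193·(-3) − 23·46)/629 = -1637/629.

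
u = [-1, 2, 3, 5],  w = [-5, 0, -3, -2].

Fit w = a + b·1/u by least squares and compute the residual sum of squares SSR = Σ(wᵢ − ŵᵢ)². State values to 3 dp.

SSR = 3.315

Forming AᵀA = [[4, 1/30]; [1/30, 1261/900]] and Aᵀw = [-10, 18/5]ᵀ gives AᵀA·[a, b]ᵀ = Aᵀw.
Determinant 4·(1261/900) − (1/30)² = 1681/300.
a = ((-10)·(1261/900) − (1/30)·(18/5))/(1681/300) = -12718/5043; b = (4·(18/5) − (1/30)·(-10))/(1681/300) = 4420/1681.
Residuals: 763/5043, 6088/5043, -2277/1681, -20/5043; SSR = 16718/5043.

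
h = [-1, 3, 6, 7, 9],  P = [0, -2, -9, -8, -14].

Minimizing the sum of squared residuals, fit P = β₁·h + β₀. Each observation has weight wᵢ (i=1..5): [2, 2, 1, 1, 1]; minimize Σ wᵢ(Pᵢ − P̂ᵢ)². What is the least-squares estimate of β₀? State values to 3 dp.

From the data, Σwᵢ·h·h = 186, Σwᵢ·h = 26, Σwᵢ·1 = 7.
Right-hand side: Σwᵢ·h·P = -248, Σwᵢ·P = -35.
So XᵀWX·[β₁, β₀]ᵀ = XᵀWP: [[186, 26]; [26, 7]]·[β₁, β₀]ᵀ = [-248, -35]ᵀ.
Δ = 186·7 − 26² = 626.
β₁ = ((-248)·7 − 26·(-35))/626 = -413/313; β₀ = (186·(-35) − 26·(-248))/626 = -31/313.

β₀ = -0.099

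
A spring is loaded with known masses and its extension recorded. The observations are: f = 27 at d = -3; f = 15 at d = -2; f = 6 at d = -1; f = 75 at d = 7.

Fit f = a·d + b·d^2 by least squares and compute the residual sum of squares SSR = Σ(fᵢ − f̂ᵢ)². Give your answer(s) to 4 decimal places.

Forming XᵀX = [[63, 307]; [307, 2499]] and Xᵀf = [408, 3984]ᵀ gives XᵀX·[a, b]ᵀ = Xᵀf.
Δ = 63·2499 − 307² = 63188.
a = (408·2499 − 307·3984)/63188 = -50874/15797; b = (63·3984 − 307·408)/63188 = 31434/15797.
Residuals: -9009/15797, 9471/15797, 12474/15797, 627/15797; SSR = 20691/15797.

SSR = 1.3098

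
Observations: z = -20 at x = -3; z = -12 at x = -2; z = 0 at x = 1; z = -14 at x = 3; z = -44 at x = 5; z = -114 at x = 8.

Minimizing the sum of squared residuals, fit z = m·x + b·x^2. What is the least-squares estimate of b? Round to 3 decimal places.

b = -1.931

Setting ∂/∂m … = 0 gives: 112·m + 630·b = -1090;  630·m + 4900·b = -8750.
(Σx·x = 112, Σx·x^2 = 630, Σx^2·x^2 = 4900, Σx·z = -1090, Σx^2·z = -8750.)
Δ = 112·4900 − 630² = 151900.
m = ((-1090)·4900 − 630·(-8750))/151900 = 35/31; b = (112·(-8750) − 630·(-1090))/151900 = -419/217.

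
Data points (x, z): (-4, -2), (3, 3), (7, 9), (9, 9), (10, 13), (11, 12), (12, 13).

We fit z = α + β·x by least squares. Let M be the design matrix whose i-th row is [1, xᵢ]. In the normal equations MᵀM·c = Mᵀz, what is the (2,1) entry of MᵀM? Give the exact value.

48

Row 2 ↔ basis x, column 1 ↔ basis 1, so (MᵀM)_{2,1} = Σᵢ x = (-4)·(1) + (3)·(1) + (7)·(1) + (9)·(1) + (10)·(1) + (11)·(1) + (12)·(1) = 48.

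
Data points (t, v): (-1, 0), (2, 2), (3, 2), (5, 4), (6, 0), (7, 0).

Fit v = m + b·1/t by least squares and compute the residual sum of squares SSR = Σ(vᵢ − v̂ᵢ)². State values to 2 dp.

With design matrix A, AᵀA = [[6, 12/35]; [12/35, 31957/22050]] and Aᵀv = [8, 37/15]ᵀ.
det = 6·(31957/22050) − (12/35)² = 1261/147.
m = (8·(31957/22050) − (12/35)·(37/15))/(1261/147) = 118504/94575; b = (6·(37/15) − (12/35)·8)/(1261/147) = 8862/6305.
Residuals: 14426/94575, 4181/94575, 26336/94575, 46642/18915, -140659/94575, -137494/94575; SSR = 993874/94575.

SSR = 10.51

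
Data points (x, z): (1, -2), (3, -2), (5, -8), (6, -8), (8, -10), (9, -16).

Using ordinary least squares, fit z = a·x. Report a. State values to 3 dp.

a = -1.481

From the data, Σx·x = 216.
And Σx·z = -320.
a = (-320)/216 = -1.48148.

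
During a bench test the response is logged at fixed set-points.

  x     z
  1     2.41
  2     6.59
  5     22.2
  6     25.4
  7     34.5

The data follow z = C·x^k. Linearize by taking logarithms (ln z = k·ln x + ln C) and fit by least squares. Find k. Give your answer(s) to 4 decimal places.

k = 1.3396

With ln zᵢ as the transformed response and ln xᵢ as the regressor:
AᵀA = [[10.0677, 6.0403]; [6.0403, 5]], rhs = [18.9827, 12.6410]ᵀ  (here Σln x = 6.0403, Σ(ln x)² = 10.0677, Σln z = 12.6410, Σln x·ln z = 18.9827).
Δ = 10.0677·5 − (6.0403)² = 13.8539; k = (18.9827·5 − 6.0403·12.6410)/13.8539 = 1.33959, ln C = (10.0677·12.6410 − 6.0403·18.9827)/13.8539 = 0.90990.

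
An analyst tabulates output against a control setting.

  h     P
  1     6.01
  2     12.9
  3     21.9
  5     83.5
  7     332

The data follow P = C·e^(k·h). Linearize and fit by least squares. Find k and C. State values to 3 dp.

k = 0.661, C = 3.175

With ln Pᵢ as the transformed response and hᵢ as the regressor:
Over the data: Σh = 18.0000, Σ(h)² = 88.0000, Σln P = 17.6671, Σh·ln P = 78.9275.
Normal system: [[88.0000, 18.0000]; [18.0000, 5]]·[k, ln C]ᵀ = [78.9275, 17.6671]ᵀ.
Δ = 88.0000·5 − (18.0000)² = 116.0000; k = (78.9275·5 − 18.0000·17.6671)/116.0000 = 0.66060, ln C = (88.0000·17.6671 − 18.0000·78.9275)/116.0000 = 1.15527, so C = exp(1.15527) = 3.17488.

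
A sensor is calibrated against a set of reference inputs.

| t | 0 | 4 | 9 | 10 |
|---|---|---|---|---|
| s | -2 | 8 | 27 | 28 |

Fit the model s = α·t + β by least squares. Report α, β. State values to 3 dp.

Normal-equation sums: Σt·t = 197, Σt = 23, Σ1 = 4.
And Σt·s = 555, Σs = 61.
Normal equations: [[197, 23]; [23, 4]]·[α, β]ᵀ = [555, 61]ᵀ.
Eliminating β: 4·(row 1) − 23·(row 2) gives 259·α = 4·555 − 23·61 = 817, so α = 817/259.
Then β = (61 − 23·(817/259))/4 = -748/259.

α = 3.154, β = -2.888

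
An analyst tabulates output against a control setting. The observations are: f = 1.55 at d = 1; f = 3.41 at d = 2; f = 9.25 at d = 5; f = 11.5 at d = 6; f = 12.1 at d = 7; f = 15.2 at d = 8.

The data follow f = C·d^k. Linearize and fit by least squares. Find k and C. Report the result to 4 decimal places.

Taking logs, ln f = k·ln d + ln C, so regress ln f on ln d.
Σln d = 8.1197, Σ(ln d)² = 14.3918, Σln f = 11.5464, Σln d·ln f = 19.3171.
Equations: 14.3918·k + 8.1197·ln C = 19.3171;  8.1197·k + 6·ln C = 11.5464.
Δ = 14.3918·6 − (8.1197)² = 20.4213; k = (19.3171·6 − 8.1197·11.5464)/20.4213 = 1.08461, ln C = (14.3918·11.5464 − 8.1197·19.3171)/20.4213 = 0.45662, so C = exp(0.45662) = 1.57873.

k = 1.0846, C = 1.5787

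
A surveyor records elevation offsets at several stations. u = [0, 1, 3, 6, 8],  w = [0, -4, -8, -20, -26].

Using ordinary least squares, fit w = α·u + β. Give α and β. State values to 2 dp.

α = -3.26, β = 0.12

The normal equations are: 110·α + 18·β = -356;  18·α + 5·β = -58.
Determinant 110·5 − 18² = 226.
α = ((-356)·5 − 18·(-58))/226 = -368/113; β = (110·(-58) − 18·(-356))/226 = 14/113.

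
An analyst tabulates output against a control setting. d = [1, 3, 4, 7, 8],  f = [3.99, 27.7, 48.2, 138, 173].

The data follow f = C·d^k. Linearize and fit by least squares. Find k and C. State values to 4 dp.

With ln fᵢ as the transformed response and ln dᵢ as the regressor:
Over the data: Σln d = 6.5103, Σ(ln d)² = 11.2394, Σln f = 18.6611, Σln d·ln f = 29.3253.
Normal system: [[11.2394, 6.5103]; [6.5103, 5]]·[k, ln C]ᵀ = [29.3253, 18.6611]ᵀ.
Slope k = (n·Σln d·ln f − Σln d·Σln f)/(n·Σ(ln d)² − (Σln d)²) = (5·29.3253 − 6.5103·18.6611)/13.8136 = 1.81979; ln C = (Σln f − k·Σln d)/n = 1.36276, so C = exp(1.36276) = 3.90697.

k = 1.8198, C = 3.9070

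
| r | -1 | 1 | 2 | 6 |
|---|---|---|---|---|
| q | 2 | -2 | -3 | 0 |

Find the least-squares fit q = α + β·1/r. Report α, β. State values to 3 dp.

α = -0.365, β = -2.308

The normal equations are: 4·α + (2/3)·β = -3;  (2/3)·α + (41/18)·β = -11/2.
Δ = 4·(41/18) − (2/3)² = 26/3.
α = ((-3)·(41/18) − (2/3)·(-11/2))/(26/3) = -19/52; β = (4·(-11/2) − (2/3)·(-3))/(26/3) = -30/13.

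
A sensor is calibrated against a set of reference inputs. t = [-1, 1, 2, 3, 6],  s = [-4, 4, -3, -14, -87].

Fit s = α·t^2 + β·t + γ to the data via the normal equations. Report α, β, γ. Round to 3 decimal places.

Setting ∂/∂α … = 0 gives: 1395·α + 251·β + 51·γ = -3270;  251·α + 51·β + 11·γ = -562;  51·α + 11·β + 5·γ = -104.
Inverting the 3×3 Gram matrix, [α, β, γ]ᵀ = [-8099/2612, 9471/2612, 1861/653]ᵀ.

α = -3.101, β = 3.626, γ = 2.850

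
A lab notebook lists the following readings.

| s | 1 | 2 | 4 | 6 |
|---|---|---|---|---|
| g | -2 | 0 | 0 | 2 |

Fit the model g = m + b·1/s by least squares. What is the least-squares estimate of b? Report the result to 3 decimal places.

b = -3.951

MᵀM·[m, b]ᵀ = Mᵀg reads: 4·m + (23/12)·b = 0;  (23/12)·m + (193/144)·b = -5/3.
Determinant 4·(193/144) − (23/12)² = 27/16.
m = (0·(193/144) − (23/12)·(-5/3))/(27/16) = 460/243; b = (4·(-5/3) − (23/12)·0)/(27/16) = -320/81.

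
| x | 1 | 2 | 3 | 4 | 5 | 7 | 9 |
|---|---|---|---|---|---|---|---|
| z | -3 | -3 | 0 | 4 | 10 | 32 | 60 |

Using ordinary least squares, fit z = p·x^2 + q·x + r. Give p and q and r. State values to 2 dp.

Compute the Gram sums: Σx^2·x^2 = 9941, Σx^2·x = 1297, Σx^2 = 185, Σx·x = 185, Σx = 31, Σ1 = 7.
And Σx^2·z = 6727, Σx·z = 821, Σz = 100.
Normal equations: [[9941, 1297, 185]; [1297, 185, 31]; [185, 31, 7]]·[p, q, r]ᵀ = [6727, 821, 100]ᵀ.
Inverting the 3×3 Gram matrix, [p, q, r]ᵀ = [16599/14966, -47581/14966, -7086/7483]ᵀ.

p = 1.11, q = -3.18, r = -0.95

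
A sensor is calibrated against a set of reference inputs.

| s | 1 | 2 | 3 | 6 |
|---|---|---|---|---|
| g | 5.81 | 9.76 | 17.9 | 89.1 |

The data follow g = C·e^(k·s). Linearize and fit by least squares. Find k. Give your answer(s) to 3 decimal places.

k = 0.548

With ln gᵢ as the transformed response and sᵢ as the regressor:
XᵀX = [[50.0000, 12.0000]; [12.0000, 4]], rhs = [41.9091, 11.4124]ᵀ  (here Σs = 12.0000, Σ(s)² = 50.0000, Σln g = 11.4124, Σs·ln g = 41.9091).
Solving (det = 56.0000): k = 0.54799, ln C = 1.20915.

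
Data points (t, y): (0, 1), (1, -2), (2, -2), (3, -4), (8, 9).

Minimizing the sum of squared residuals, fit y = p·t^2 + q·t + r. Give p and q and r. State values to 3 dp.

Setting ∂/∂p … = 0 gives: 4194·p + 548·q + 78·r = 530;  548·p + 78·q + 14·r = 54;  78·p + 14·q + 5·r = 2.
Solving the 3×3 system (Gaussian elimination) gives p = 4251/8599, q = -25385/8599, r = 8202/8599.

p = 0.494, q = -2.952, r = 0.954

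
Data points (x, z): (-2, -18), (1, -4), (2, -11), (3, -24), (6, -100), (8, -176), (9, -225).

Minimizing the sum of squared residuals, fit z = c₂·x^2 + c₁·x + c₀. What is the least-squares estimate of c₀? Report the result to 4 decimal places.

With design matrix M, MᵀM = [[12067, 1485, 199]; [1485, 199, 27]; [199, 27, 7]] and Mᵀz = [-33425, -4095, -558]ᵀ.
Inverting the 3×3 Gram matrix, [c₂, c₁, c₀]ᵀ = [-952381/326562, 171657/108854, -471571/163281]ᵀ.

c₀ = -2.8881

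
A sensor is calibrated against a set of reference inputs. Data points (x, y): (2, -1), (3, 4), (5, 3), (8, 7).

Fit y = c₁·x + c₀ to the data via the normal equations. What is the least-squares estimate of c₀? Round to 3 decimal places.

The normal system MᵀM·[c₁, c₀]ᵀ = Mᵀy is [[102, 18]; [18, 4]]·[c₁, c₀]ᵀ = [81, 13]ᵀ.
Δ = 102·4 − 18² = 84.
c₁ = (81·4 − 18·13)/84 = 15/14; c₀ = (102·13 − 18·81)/84 = -11/7.

c₀ = -1.571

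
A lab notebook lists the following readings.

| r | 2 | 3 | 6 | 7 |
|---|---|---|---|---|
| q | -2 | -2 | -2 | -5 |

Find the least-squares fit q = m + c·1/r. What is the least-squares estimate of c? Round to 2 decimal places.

AᵀA·[m, c]ᵀ = Aᵀq reads: 4·m + (8/7)·c = -11;  (8/7)·m + (361/882)·c = -19/7.
(Σ1 = 4, Σ1/r = 8/7, Σ1/r·1/r = 361/882, Σq = -11, Σ1/r·q = -19/7.)
Δ = 4·(361/882) − (8/7)² = 146/441.
m = ((-11)·(361/882) − (8/7)·(-19/7))/(146/441) = -1235/292; c = (4·(-19/7) − (8/7)·(-11))/(146/441) = 378/73.

c = 5.18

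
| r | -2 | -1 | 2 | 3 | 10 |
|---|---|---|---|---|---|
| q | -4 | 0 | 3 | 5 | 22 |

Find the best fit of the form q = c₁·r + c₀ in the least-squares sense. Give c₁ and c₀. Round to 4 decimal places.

c₁ = 2.0919, c₀ = 0.1794

Compute the Gram sums: Σr·r = 118, Σr = 12, Σ1 = 5.
For Aᵀq: Σr·q = 249, Σq = 26.
Δ = 118·5 − 12² = 446.
c₁ = (249·5 − 12·26)/446 = 933/446; c₀ = (118·26 − 12·249)/446 = 40/223.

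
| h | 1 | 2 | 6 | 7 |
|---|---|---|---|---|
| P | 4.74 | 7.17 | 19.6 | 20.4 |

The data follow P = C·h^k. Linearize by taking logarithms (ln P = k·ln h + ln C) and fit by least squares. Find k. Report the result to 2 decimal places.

Taking logs, ln P = k·ln h + ln C, so regress ln P on ln h.
Over the data: Σln h = 4.4308, Σ(ln h)² = 7.4774, Σln P = 9.5170, Σln h·ln P = 12.5648.
Normal system: [[7.4774, 4.4308]; [4.4308, 4]]·[k, ln C]ᵀ = [12.5648, 9.5170]ᵀ.
Solving (det = 10.2775): k = 0.78727, ln C = 1.50719.

k = 0.79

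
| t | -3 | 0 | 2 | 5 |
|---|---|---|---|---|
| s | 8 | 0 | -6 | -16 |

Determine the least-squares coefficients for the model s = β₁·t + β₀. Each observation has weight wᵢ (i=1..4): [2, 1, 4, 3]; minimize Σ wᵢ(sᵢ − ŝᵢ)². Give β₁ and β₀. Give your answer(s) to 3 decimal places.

From the data, Σwᵢ·t·t = 109, Σwᵢ·t = 17, Σwᵢ·1 = 10.
Right-hand side: Σwᵢ·t·s = -336, Σwᵢ·s = -56.
Determinant 109·10 − 17² = 801.
β₁ = ((-336)·10 − 17·(-56))/801 = -2408/801; β₀ = (109·(-56) − 17·(-336))/801 = -392/801.

β₁ = -3.006, β₀ = -0.489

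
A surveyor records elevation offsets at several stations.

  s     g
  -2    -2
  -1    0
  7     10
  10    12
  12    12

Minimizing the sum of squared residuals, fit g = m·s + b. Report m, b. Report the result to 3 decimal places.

MᵀM·[m, b]ᵀ = Mᵀg reads: 298·m + 26·b = 338;  26·m + 5·b = 32.
(Σs·s = 298, Σs = 26, Σ1 = 5, Σs·g = 338, Σg = 32.)
Eliminating b: 5·(row 1) − 26·(row 2) gives 814·m = 5·338 − 26·32 = 858, so m = 39/37.
Then b = (32 − 26·(39/37))/5 = 34/37.

m = 1.054, b = 0.919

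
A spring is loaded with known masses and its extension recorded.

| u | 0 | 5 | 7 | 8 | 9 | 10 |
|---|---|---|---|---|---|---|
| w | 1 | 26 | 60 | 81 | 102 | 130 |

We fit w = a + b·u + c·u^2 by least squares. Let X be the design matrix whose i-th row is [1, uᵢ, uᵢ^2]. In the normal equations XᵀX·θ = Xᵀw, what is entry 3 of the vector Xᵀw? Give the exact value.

Entry 3 ↔ basis u^2, so (Xᵀw)_{3} = Σᵢ (u^2)·wᵢ = (0)·(1) + (25)·(26) + (49)·(60) + (64)·(81) + (81)·(102) + (100)·(130) = 30036.

30036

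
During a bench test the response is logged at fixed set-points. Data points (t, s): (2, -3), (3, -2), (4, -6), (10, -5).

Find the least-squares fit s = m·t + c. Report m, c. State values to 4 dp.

m = -0.2581, c = -2.7742

Sums needed: Σt·t = 129, Σt = 19, Σ1 = 4.
Right-hand side: Σt·s = -86, Σs = -16.
So MᵀM·[m, c]ᵀ = Mᵀs: [[129, 19]; [19, 4]]·[m, c]ᵀ = [-86, -16]ᵀ.
Eliminating c: 4·(row 1) − 19·(row 2) gives 155·m = 4·(-86) − 19·(-16) = -40, so m = -8/31.
Then c = ((-16) − 19·(-8/31))/4 = -86/31.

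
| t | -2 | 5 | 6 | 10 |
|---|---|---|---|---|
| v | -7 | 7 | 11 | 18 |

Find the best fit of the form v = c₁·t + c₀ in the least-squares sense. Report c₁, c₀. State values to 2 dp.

The normal system MᵀM·[c₁, c₀]ᵀ = Mᵀv is [[165, 19]; [19, 4]]·[c₁, c₀]ᵀ = [295, 29]ᵀ.
det = 165·4 − 19² = 299.
c₁ = (295·4 − 19·29)/299 = 629/299; c₀ = (165·29 − 19·295)/299 = -820/299.

c₁ = 2.10, c₀ = -2.74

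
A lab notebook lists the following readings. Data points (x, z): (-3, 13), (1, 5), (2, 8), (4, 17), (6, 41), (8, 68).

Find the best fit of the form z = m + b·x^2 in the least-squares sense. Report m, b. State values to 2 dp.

Forming AᵀA = [[6, 130]; [130, 5746]] and Aᵀz = [152, 6254]ᵀ gives AᵀA·[m, b]ᵀ = Aᵀz.
Eliminating b: 5746·(row 1) − 130·(row 2) gives 17576·m = 5746·152 − 130·6254 = 60372, so m = 1161/338.
Then b = (6254 − 130·(1161/338))/5746 = 4441/4394.

m = 3.43, b = 1.01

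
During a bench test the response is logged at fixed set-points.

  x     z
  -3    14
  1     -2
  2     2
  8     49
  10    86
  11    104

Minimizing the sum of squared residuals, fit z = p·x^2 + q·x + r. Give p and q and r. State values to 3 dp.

p = 1.027, q = -1.786, r = -0.371

From the data, Σx^2·x^2 = 28835, Σx^2·x = 2825, Σx^2 = 299, Σx·x = 299, Σx = 29, Σ1 = 6.
Moment sums: Σx^2·z = 24452, Σx·z = 2356, Σz = 253.
AᵀA·[p, q, r]ᵀ = Aᵀz becomes [[28835, 2825, 299]; [2825, 299, 29]; [299, 29, 6]]·[p, q, r]ᵀ = [24452, 2356, 253]ᵀ.
Solving the 3×3 system (Gaussian elimination) gives p = 476501/464064, q = -828731/464064, r = -14339/38672.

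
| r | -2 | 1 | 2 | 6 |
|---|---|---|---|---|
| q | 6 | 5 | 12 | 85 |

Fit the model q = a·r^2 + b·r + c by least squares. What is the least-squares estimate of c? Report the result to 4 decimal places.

c = 0.9410

The normal system AᵀA·[a, b, c]ᵀ = Aᵀq is [[1329, 217, 45]; [217, 45, 7]; [45, 7, 4]]·[a, b, c]ᵀ = [3137, 527, 108]ᵀ.
Row-reducing yields a = 16217/7832, b = 12373/7832, c = 335/356.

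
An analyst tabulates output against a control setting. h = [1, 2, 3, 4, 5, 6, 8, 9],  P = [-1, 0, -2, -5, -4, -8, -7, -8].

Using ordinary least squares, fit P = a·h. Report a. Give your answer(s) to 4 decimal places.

With design matrix X, XᵀX = [[236]] and XᵀP = [-223]ᵀ.
Hence a = -223 / 236 ≈ -0.944915.

a = -0.9449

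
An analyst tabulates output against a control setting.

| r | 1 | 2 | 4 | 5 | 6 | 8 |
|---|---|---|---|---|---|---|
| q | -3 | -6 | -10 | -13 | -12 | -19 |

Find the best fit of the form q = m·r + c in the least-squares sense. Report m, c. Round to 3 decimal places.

m = -2.130, c = -1.270

The normal equations are: 146·m + 26·c = -344;  26·m + 6·c = -63.
(Σr·r = 146, Σr = 26, Σ1 = 6, Σr·q = -344, Σq = -63.)
Δ = 146·6 − 26² = 200.
m = ((-344)·6 − 26·(-63))/200 = -213/100; c = (146·(-63) − 26·(-344))/200 = -127/100.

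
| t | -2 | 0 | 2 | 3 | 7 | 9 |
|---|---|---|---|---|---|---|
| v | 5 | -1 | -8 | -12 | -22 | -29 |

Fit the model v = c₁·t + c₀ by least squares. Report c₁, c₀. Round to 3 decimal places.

AᵀA·[c₁, c₀]ᵀ = Aᵀv reads: 147·c₁ + 19·c₀ = -477;  19·c₁ + 6·c₀ = -67.
(Σt·t = 147, Σt = 19, Σ1 = 6, Σt·v = -477, Σv = -67.)
Eliminating c₀: 6·(row 1) − 19·(row 2) gives 521·c₁ = 6·(-477) − 19·(-67) = -1589, so c₁ = -1589/521.
Then c₀ = ((-67) − 19·(-1589/521))/6 = -786/521.

c₁ = -3.050, c₀ = -1.509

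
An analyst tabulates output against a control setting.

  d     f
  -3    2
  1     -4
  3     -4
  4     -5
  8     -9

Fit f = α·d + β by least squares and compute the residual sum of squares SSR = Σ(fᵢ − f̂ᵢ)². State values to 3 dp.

Compute the Gram sums: Σd·d = 99, Σd = 13, Σ1 = 5.
Right-hand side: Σd·f = -114, Σf = -20.
So AᵀA·[α, β]ᵀ = Aᵀf: [[99, 13]; [13, 5]]·[α, β]ᵀ = [-114, -20]ᵀ.
Δ = 99·5 − 13² = 326.
α = ((-114)·5 − 13·(-20))/326 = -155/163; β = (99·(-20) − 13·(-114))/326 = -249/163.
Residuals: 110/163, -248/163, 62/163, 54/163, 22/163; SSR = 496/163.

SSR = 3.043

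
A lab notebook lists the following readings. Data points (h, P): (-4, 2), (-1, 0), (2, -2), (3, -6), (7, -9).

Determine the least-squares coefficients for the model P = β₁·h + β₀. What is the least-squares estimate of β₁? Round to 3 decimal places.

From the data, Σh·h = 79, Σh = 7, Σ1 = 5.
And Σh·P = -93, ΣP = -15.
Δ = 79·5 − 7² = 346.
β₁ = ((-93)·5 − 7·(-15))/346 = -180/173; β₀ = (79·(-15) − 7·(-93))/346 = -267/173.

β₁ = -1.040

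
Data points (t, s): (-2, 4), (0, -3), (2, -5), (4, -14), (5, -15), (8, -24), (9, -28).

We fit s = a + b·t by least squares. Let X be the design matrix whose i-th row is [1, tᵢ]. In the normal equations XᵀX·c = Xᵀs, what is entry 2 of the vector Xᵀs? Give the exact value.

Entry 2 ↔ basis t, so (Xᵀs)_{2} = Σᵢ (t)·sᵢ = (-2)·(4) + (0)·(-3) + (2)·(-5) + (4)·(-14) + (5)·(-15) + (8)·(-24) + (9)·(-28) = -593.

-593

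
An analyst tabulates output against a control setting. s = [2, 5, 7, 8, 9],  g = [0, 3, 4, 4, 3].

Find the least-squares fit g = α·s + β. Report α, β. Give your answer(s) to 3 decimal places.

Setting ∂/∂α … = 0 gives: 223·α + 31·β = 102;  31·α + 5·β = 14.
Δ = 223·5 − 31² = 154.
α = (102·5 − 31·14)/154 = 38/77; β = (223·14 − 31·102)/154 = -20/77.

α = 0.494, β = -0.260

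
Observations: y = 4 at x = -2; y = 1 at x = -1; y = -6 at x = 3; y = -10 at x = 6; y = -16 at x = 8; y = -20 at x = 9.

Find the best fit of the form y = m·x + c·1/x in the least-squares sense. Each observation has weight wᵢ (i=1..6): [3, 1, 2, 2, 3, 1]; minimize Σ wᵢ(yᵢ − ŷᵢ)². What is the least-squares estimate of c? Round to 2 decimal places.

c = 0.72

MᵀWM·[m, c]ᵀ = MᵀWy reads: 376·m + 12·c = -745;  12·m + (10819/5184)·c = -203/9.
(Σwᵢ·x·x = 376, Σwᵢ·x·1/x = 12, Σwᵢ·1/x·1/x = 10819/5184, Σwᵢ·x·y = -745, Σwᵢ·1/x·y = -203/9.)
det = 376·(10819/5184) − 12² = 415181/648.
m = ((-745)·(10819/5184) − 12·(-203/9))/(415181/648) = -6657019/3321448; c = (376·(-203/9) − 12·(-745))/(415181/648) = 297504/415181.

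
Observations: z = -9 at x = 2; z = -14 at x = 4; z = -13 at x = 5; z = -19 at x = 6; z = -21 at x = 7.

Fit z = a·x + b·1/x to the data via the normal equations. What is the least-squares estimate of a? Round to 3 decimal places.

a = -2.822

From the data, Σx·x = 130, Σx·1/x = 5, Σ1/x·1/x = 70681/176400.
And Σx·z = -400, Σ1/x·z = -503/30.
Normal equations: [[130, 5]; [5, 70681/176400]]·[a, b]ᵀ = [-400, -503/30]ᵀ.
det = 130·(70681/176400) − 5² = 477853/17640.
a = ((-400)·(70681/176400) − 5·(-503/30))/(477853/17640) = -1348420/477853; b = (130·(-503/30) − 5·(-400))/(477853/17640) = -3169320/477853.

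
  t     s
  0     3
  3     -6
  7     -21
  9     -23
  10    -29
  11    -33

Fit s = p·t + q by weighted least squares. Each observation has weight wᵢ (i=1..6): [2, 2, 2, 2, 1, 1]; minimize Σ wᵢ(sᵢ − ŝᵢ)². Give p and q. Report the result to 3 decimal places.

p = -3.158, q = 3.034

Normal-equation sums: Σwᵢ·t·t = 499, Σwᵢ·t = 59, Σwᵢ·1 = 10.
Moment sums: Σwᵢ·t·s = -1397, Σwᵢ·s = -156.
XᵀWX·[p, q]ᵀ = XᵀWs becomes [[499, 59]; [59, 10]]·[p, q]ᵀ = [-1397, -156]ᵀ.
Eliminating q: 10·(row 1) − 59·(row 2) gives 1509·p = 10·(-1397) − 59·(-156) = -4766, so p = -4766/1509.
Then q = ((-156) − 59·(-4766/1509))/10 = 4579/1509.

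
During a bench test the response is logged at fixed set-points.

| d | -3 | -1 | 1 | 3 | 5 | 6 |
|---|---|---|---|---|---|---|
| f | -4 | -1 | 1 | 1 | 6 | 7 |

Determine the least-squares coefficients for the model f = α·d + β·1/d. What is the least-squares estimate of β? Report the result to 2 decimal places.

Sums needed: Σd·d = 81, Σd·1/d = 6, Σ1/d·1/d = 229/100.
Right-hand side: Σd·f = 89, Σ1/d·f = 181/30.
Determinant 81·(229/100) − 6² = 14949/100.
α = (89·(229/100) − 6·(181/30))/(14949/100) = 37/33; β = (81·(181/30) − 6·89)/(14949/100) = -10/33.

β = -0.30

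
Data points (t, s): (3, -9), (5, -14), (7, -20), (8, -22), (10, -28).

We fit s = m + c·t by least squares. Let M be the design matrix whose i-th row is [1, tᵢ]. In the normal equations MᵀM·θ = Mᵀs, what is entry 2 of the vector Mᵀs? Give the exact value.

Entry 2 ↔ basis t, so (Mᵀs)_{2} = Σᵢ (t)·sᵢ = (3)·(-9) + (5)·(-14) + (7)·(-20) + (8)·(-22) + (10)·(-28) = -693.

-693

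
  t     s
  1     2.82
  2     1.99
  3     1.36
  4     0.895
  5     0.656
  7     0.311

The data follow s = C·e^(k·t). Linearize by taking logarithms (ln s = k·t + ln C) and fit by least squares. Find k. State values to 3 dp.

k = -0.369

Linearized form: ln s = k·t + ln C. From the 6 transformed points,
XᵀX = [[104.0000, 22.0000]; [22.0000, 6]], rhs = [-7.3920, 0.3319]ᵀ  (here Σt = 22.0000, Σ(t)² = 104.0000, Σln s = 0.3319, Σt·ln s = -7.3920).
Solving (det = 140.0000): k = -0.36895, ln C = 1.40813.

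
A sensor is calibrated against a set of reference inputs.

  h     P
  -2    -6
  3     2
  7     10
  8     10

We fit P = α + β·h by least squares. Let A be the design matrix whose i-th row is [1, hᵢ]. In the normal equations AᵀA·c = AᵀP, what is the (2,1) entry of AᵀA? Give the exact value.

Row 2 ↔ basis h, column 1 ↔ basis 1, so (AᵀA)_{2,1} = Σᵢ h = (-2)·(1) + (3)·(1) + (7)·(1) + (8)·(1) = 16.

16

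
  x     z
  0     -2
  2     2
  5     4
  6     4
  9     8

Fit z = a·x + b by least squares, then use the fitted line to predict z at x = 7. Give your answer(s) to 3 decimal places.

ẑ = 5.821

Setting ∂/∂a … = 0 gives: 146·a + 22·b = 120;  22·a + 5·b = 16.
det = 146·5 − 22² = 246.
a = (120·5 − 22·16)/246 = 124/123; b = (146·16 − 22·120)/246 = -152/123.
At x = 7: ẑ = (124/123)·(7) + (-152/123)·(1) = 716/123.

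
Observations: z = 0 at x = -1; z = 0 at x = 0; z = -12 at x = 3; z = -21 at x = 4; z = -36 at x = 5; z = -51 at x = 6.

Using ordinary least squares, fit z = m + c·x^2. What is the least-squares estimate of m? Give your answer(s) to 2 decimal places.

m = 0.93

From the data, Σ1 = 6, Σx^2 = 87, Σx^2·x^2 = 2259.
Right-hand side: Σz = -120, Σx^2·z = -3180.
So AᵀA·[m, c]ᵀ = Aᵀz: [[6, 87]; [87, 2259]]·[m, c]ᵀ = [-120, -3180]ᵀ.
Eliminating c: 2259·(row 1) − 87·(row 2) gives 5985·m = 2259·(-120) − 87·(-3180) = 5580, so m = 124/133.
Then c = ((-3180) − 87·(124/133))/2259 = -192/133.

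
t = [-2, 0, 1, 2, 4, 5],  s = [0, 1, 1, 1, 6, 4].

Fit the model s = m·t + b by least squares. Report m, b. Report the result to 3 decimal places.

m = 0.760, b = 0.900

The normal system XᵀX·[m, b]ᵀ = Xᵀs is [[50, 10]; [10, 6]]·[m, b]ᵀ = [47, 13]ᵀ.
Δ = 50·6 − 10² = 200.
m = (47·6 − 10·13)/200 = 19/25; b = (50·13 − 10·47)/200 = 9/10.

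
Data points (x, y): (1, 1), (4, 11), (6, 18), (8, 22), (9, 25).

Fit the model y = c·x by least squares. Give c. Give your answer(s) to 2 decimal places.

Sums needed: Σx·x = 198.
For Aᵀy: Σx·y = 554.
Hence c = 554 / 198 ≈ 2.79798.

c = 2.80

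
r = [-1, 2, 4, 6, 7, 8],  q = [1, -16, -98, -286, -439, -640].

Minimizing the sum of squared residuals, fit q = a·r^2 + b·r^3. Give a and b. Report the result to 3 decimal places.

Normal-equation sums: Σr^2·r^2 = 8066, Σr^2·r^3 = 58406, Σr^3·r^3 = 430610.
Moment sums: Σr^2·q = -74398, Σr^3·q = -546434.
So XᵀX·[a, b]ᵀ = Xᵀq: [[8066, 58406]; [58406, 430610]]·[a, b]ᵀ = [-74398, -546434]ᵀ.
Δ = 8066·430610 − 58406² = 62039424.
a = ((-74398)·430610 − 58406·(-546434))/62039424 = -7593661/3877464; b = (8066·(-546434) − 58406·(-74398))/62039424 = -3890441/3877464.

a = -1.958, b = -1.003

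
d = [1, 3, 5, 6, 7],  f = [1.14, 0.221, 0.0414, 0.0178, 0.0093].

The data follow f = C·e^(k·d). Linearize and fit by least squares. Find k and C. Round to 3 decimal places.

k = -0.813, C = 2.512

Let Y = ln f. Fitting Y = k·d + ln C by least squares:
Σd = 22.0000, Σ(d)² = 120.0000, Σln f = -13.2693, Σd·ln f = -77.2356.
Equations: 120.0000·k + 22.0000·ln C = -77.2356;  22.0000·k + 5·ln C = -13.2693.
Solving (det = 116.0000): k = -0.81252, ln C = 0.92124, so C = exp(0.92124) = 2.51241.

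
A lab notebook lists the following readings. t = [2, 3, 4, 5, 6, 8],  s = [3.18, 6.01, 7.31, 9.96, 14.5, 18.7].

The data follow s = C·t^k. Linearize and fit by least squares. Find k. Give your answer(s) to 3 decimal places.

Linearized form: ln s = k·ln t + ln C. From the 6 transformed points,
Σln t = 8.6587, Σ(ln t)² = 13.7340, Σln s = 12.8408, Σln t·ln s = 20.1104.
Normal system: [[13.7340, 8.6587]; [8.6587, 6]]·[k, ln C]ᵀ = [20.1104, 12.8408]ᵀ.
Δ = 13.7340·6 − (8.6587)² = 7.4309; k = (20.1104·6 − 8.6587·12.8408)/7.4309 = 1.27545, ln C = (13.7340·12.8408 − 8.6587·20.1104)/7.4309 = 0.29951.

k = 1.275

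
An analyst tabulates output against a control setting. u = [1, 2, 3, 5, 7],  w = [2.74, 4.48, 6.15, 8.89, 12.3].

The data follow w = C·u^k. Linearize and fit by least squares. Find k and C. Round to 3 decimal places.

k = 0.763, C = 2.685

With ln wᵢ as the transformed response and ln uᵢ as the regressor:
XᵀX = [[8.0643, 5.3471]; [5.3471, 5]], rhs = [11.4350, 9.0186]ᵀ  (here Σln u = 5.3471, Σ(ln u)² = 8.0643, Σln w = 9.0186, Σln u·ln w = 11.4350).
Solving (det = 11.7297): k = 0.76317, ln C = 0.98756, so C = exp(0.98756) = 2.68468.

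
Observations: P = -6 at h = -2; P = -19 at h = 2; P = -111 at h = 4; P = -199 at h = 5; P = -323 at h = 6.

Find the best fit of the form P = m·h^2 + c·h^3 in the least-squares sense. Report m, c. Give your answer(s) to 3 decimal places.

AᵀA·[m, c]ᵀ = AᵀP reads: 2209·m + 11925·c = -18479;  11925·m + 66505·c = -101851.
(Σh^2·h^2 = 2209, Σh^2·h^3 = 11925, Σh^3·h^3 = 66505, Σh^2·P = -18479, Σh^3·P = -101851.)
det = 2209·66505 − 11925² = 4703920.
m = ((-18479)·66505 − 11925·(-101851))/4703920 = -179659/58799; c = (2209·(-101851) − 11925·(-18479))/4703920 = -289174/293995.

m = -3.055, c = -0.984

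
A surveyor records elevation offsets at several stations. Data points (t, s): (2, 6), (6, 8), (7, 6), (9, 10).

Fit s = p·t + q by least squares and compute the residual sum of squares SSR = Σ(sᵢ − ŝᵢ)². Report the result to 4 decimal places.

SSR = 5.4615

Compute the Gram sums: Σt·t = 170, Σt = 24, Σ1 = 4.
And Σt·s = 192, Σs = 30.
Normal equations: [[170, 24]; [24, 4]]·[p, q]ᵀ = [192, 30]ᵀ.
Eliminating q: 4·(row 1) − 24·(row 2) gives 104·p = 4·192 − 24·30 = 48, so p = 6/13.
Then q = (30 − 24·(6/13))/4 = 123/26.
Residuals: 9/26, 1/2, -51/26, 29/26; SSR = 71/13.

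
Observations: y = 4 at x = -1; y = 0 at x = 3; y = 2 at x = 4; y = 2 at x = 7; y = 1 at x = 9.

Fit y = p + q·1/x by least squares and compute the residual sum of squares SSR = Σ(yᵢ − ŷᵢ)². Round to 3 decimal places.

AᵀA·[p, q]ᵀ = Aᵀy reads: 5·p + (-41/252)·q = 9;  (-41/252)·p + (76609/63504)·q = -391/126.
det = 5·(76609/63504) − (-41/252)² = 95341/15876.
p = (9·(76609/63504) − (-41/252)·(-391/126))/(95341/15876) = 657419/381364; q = (5·(-391/126) − (-41/252)·9)/(95341/15876) = -223083/95341.
Residuals: -24295/381364, -359975/381364, 82098/95341, 232785/381364, -176907/381364; SSR = 848267/381364.

SSR = 2.224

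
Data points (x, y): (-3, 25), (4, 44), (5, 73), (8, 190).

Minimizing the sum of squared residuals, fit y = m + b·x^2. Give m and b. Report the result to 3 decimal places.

m = -2.894, b = 3.014

From the data, Σ1 = 4, Σx^2 = 114, Σx^2·x^2 = 5058.
Moment sums: Σy = 332, Σx^2·y = 14914.
So MᵀM·[m, b]ᵀ = Mᵀy: [[4, 114]; [114, 5058]]·[m, b]ᵀ = [332, 14914]ᵀ.
det = 4·5058 − 114² = 7236.
m = (332·5058 − 114·14914)/7236 = -1745/603; b = (4·14914 − 114·332)/7236 = 5452/1809.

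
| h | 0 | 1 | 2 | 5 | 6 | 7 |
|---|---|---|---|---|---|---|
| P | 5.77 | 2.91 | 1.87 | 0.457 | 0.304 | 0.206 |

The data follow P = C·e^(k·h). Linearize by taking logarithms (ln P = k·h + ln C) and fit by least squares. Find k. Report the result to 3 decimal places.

k = -0.468

With ln Pᵢ as the transformed response and hᵢ as the regressor:
Over the data: Σh = 21.0000, Σ(h)² = 115.0000, Σln P = -0.1069, Σh·ln P = -19.7988.
Normal system: [[115.0000, 21.0000]; [21.0000, 6]]·[k, ln C]ᵀ = [-19.7988, -0.1069]ᵀ.
Slope k = (n·Σh·ln P − Σh·Σln P)/(n·Σ(h)² − (Σh)²) = (6·-19.7988 − 21.0000·-0.1069)/249.0000 = -0.46806; ln C = (Σln P − k·Σh)/n = 1.62040.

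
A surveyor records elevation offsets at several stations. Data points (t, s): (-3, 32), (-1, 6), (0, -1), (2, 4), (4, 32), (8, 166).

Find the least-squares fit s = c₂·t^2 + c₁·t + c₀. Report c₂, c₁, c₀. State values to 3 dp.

From the data, Σt^2·t^2 = 4450, Σt^2·t = 556, Σt^2 = 94, Σt·t = 94, Σt = 10, Σ1 = 6.
And Σt^2·s = 11446, Σt·s = 1362, Σs = 239.
So AᵀA·[c₂, c₁, c₀]ᵀ = Aᵀs: [[4450, 556, 94]; [556, 94, 10]; [94, 10, 6]]·[c₂, c₁, c₀]ᵀ = [11446, 1362, 239]ᵀ.
Row-reducing yields c₂ = 316157/106170, c₁ = -309563/106170, c₀ = -69361/35390.

c₂ = 2.978, c₁ = -2.916, c₀ = -1.960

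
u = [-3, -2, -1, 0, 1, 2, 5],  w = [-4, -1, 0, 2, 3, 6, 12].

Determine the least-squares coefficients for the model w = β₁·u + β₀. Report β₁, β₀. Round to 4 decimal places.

β₁ = 1.9309, β₀ = 2.0197

Compute the Gram sums: Σu·u = 44, Σu = 2, Σ1 = 7.
Moment sums: Σu·w = 89, Σw = 18.
XᵀX·[β₁, β₀]ᵀ = Xᵀw becomes [[44, 2]; [2, 7]]·[β₁, β₀]ᵀ = [89, 18]ᵀ.
det = 44·7 − 2² = 304.
β₁ = (89·7 − 2·18)/304 = 587/304; β₀ = (44·18 − 2·89)/304 = 307/152.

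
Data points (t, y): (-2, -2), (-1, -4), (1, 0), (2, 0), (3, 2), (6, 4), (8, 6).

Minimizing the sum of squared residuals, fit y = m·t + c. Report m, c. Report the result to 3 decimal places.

m = 0.919, c = -1.375

Entries of AᵀA: Σt·t = 119, Σt = 17, Σ1 = 7.
And Σt·y = 86, Σy = 6.
So AᵀA·[m, c]ᵀ = Aᵀy: [[119, 17]; [17, 7]]·[m, c]ᵀ = [86, 6]ᵀ.
Eliminating c: 7·(row 1) − 17·(row 2) gives 544·m = 7·86 − 17·6 = 500, so m = 125/136.
Then c = (6 − 17·(125/136))/7 = -11/8.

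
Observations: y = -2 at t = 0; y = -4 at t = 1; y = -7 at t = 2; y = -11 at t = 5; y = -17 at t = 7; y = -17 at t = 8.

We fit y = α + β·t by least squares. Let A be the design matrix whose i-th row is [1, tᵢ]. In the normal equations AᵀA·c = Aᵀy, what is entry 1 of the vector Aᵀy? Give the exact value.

Entry 1 ↔ basis 1, so (Aᵀy)_{1} = Σᵢ yᵢ = (1)·(-2) + (1)·(-4) + (1)·(-7) + (1)·(-11) + (1)·(-17) + (1)·(-17) = -58.

-58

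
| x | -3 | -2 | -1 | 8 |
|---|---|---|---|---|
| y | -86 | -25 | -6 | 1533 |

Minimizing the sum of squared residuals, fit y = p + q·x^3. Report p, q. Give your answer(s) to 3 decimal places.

p = -3.022, q = 3.000

Normal-equation sums: Σ1 = 4, Σx^3 = 476, Σx^3·x^3 = 262938.
Moment sums: Σy = 1416, Σx^3·y = 787424.
Eliminating q: 262938·(row 1) − 476·(row 2) gives 825176·p = 262938·1416 − 476·787424 = -2493616, so p = -311702/103147.
Then q = (787424 − 476·(-311702/103147))/262938 = 309460/103147.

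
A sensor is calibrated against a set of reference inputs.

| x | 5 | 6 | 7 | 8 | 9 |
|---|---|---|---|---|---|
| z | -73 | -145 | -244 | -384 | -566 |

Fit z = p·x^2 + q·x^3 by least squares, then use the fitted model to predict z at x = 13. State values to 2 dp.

Compute the Gram sums: Σx^2·x^2 = 14979, Σx^2·x^3 = 119525, Σx^3·x^3 = 973515.
Moment sums: Σx^2·z = -89423, Σx^3·z = -733359.
Eliminating q: 973515·(row 1) − 119525·(row 2) gives 296055560·p = 973515·(-89423) − 119525·(-733359) = 600102630, so p = 60010263/29605556.
Then q = ((-733359) − 119525·(60010263/29605556))/973515 = -148350193/148027780.
At x = 13: ẑ = (60010263/29605556)·(169) + (-148350193/148027780)·(2197) = -137608350893/74013890.

ẑ = -1859.22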